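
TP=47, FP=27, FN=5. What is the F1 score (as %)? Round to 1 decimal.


Precision = TP / (TP + FP) = 47 / 74 = 0.6351
Recall = TP / (TP + FN) = 47 / 52 = 0.9038
F1 = 2 * P * R / (P + R)
= 2 * 0.6351 * 0.9038 / (0.6351 + 0.9038)
= 1.1481 / 1.539
= 0.746
As percentage: 74.6%

74.6


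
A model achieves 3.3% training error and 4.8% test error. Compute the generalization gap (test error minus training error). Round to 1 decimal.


Generalization gap = test_error - train_error
= 4.8 - 3.3
= 1.5%
A small gap suggests good generalization.

1.5


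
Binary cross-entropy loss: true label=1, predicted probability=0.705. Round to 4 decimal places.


For y=1: Loss = -log(p)
= -log(0.705)
= -(-0.3496)
= 0.3496

0.3496


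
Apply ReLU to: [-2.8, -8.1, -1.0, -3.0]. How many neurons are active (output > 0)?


ReLU(x) = max(0, x) for each element:
ReLU(-2.8) = 0
ReLU(-8.1) = 0
ReLU(-1.0) = 0
ReLU(-3.0) = 0
Active neurons (>0): 0

0


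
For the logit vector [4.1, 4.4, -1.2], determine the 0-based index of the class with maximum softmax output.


Softmax is a monotonic transformation, so it preserves the argmax.
We need to find the index of the maximum logit.
Index 0: 4.1
Index 1: 4.4
Index 2: -1.2
Maximum logit = 4.4 at index 1

1


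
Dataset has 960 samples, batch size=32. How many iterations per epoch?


Iterations per epoch = dataset_size / batch_size
= 960 / 32
= 30

30


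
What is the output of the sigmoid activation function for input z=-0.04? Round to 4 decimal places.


sigmoid(z) = 1 / (1 + exp(-z))
exp(-(-0.04)) = exp(0.04) = 1.0408
1 + 1.0408 = 2.0408
1 / 2.0408 = 0.4900

0.4900


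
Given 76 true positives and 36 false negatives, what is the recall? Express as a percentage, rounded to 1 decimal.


Recall = TP / (TP + FN) * 100
= 76 / (76 + 36)
= 76 / 112
= 0.6786
= 67.9%

67.9


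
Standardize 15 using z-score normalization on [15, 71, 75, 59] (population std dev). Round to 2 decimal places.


Mean = (15 + 71 + 75 + 59) / 4 = 55.0
Variance = sum((x_i - mean)^2) / n = 568.0
Std = sqrt(568.0) = 23.8328
Z = (x - mean) / std
= (15 - 55.0) / 23.8328
= -40.0 / 23.8328
= -1.68

-1.68


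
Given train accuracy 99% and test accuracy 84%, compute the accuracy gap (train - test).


Gap = train_accuracy - test_accuracy
= 99 - 84
= 15%
This gap suggests the model is overfitting.

15


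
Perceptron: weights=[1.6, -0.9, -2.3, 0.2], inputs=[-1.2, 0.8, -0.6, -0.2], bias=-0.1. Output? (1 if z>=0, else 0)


z = w . x + b
= 1.6*-1.2 + -0.9*0.8 + -2.3*-0.6 + 0.2*-0.2 + -0.1
= -1.92 + -0.72 + 1.38 + -0.04 + -0.1
= -1.3 + -0.1
= -1.4
Since z = -1.4 < 0, output = 0

0


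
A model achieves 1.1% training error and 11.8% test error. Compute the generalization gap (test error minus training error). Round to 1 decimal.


Generalization gap = test_error - train_error
= 11.8 - 1.1
= 10.7%
A large gap suggests overfitting.

10.7


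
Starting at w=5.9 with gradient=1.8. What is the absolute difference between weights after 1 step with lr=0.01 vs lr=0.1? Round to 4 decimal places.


With lr=0.01: w_new = 5.9 - 0.01 * 1.8 = 5.882
With lr=0.1: w_new = 5.9 - 0.1 * 1.8 = 5.72
Absolute difference = |5.882 - 5.72|
= 0.1620

0.1620


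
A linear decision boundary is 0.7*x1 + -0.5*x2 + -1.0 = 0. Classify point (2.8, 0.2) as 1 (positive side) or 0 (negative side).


Compute 0.7 * 2.8 + -0.5 * 0.2 + -1.0
= 1.96 + -0.1 + -1.0
= 0.86
Since 0.86 >= 0, the point is on the positive side.

1


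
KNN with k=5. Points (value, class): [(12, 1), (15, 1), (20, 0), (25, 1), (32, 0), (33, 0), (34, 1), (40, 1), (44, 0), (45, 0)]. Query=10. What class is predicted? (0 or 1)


Distances from query 10:
Point 12 (class 1): distance = 2
Point 15 (class 1): distance = 5
Point 20 (class 0): distance = 10
Point 25 (class 1): distance = 15
Point 32 (class 0): distance = 22
K=5 nearest neighbors: classes = [1, 1, 0, 1, 0]
Votes for class 1: 3 / 5
Majority vote => class 1

1


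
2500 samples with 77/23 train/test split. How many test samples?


Train samples = 2500 * 77% = 1925
Test samples = 2500 - 1925
= 575

575


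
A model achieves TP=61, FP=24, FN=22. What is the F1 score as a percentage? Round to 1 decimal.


Precision = TP / (TP + FP) = 61 / 85 = 0.7176
Recall = TP / (TP + FN) = 61 / 83 = 0.7349
F1 = 2 * P * R / (P + R)
= 2 * 0.7176 * 0.7349 / (0.7176 + 0.7349)
= 1.0549 / 1.4526
= 0.7262
As percentage: 72.6%

72.6


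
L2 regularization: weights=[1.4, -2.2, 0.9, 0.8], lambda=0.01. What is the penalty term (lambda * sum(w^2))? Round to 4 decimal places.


Squaring each weight:
1.4^2 = 1.96
(-2.2)^2 = 4.84
0.9^2 = 0.81
0.8^2 = 0.64
Sum of squares = 8.25
Penalty = 0.01 * 8.25 = 0.0825

0.0825


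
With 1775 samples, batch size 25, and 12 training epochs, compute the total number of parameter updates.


Iterations per epoch = 1775 / 25 = 71
Total updates = iterations_per_epoch * epochs
= 71 * 12
= 852

852


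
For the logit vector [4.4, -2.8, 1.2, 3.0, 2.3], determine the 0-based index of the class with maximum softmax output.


Softmax is a monotonic transformation, so it preserves the argmax.
We need to find the index of the maximum logit.
Index 0: 4.4
Index 1: -2.8
Index 2: 1.2
Index 3: 3.0
Index 4: 2.3
Maximum logit = 4.4 at index 0

0


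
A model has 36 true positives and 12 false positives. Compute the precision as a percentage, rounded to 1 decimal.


Precision = TP / (TP + FP) * 100
= 36 / (36 + 12)
= 36 / 48
= 0.75
= 75.0%

75.0


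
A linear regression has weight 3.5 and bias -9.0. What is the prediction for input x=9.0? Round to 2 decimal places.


y = 3.5 * 9.0 + (-9.0)
= 31.5 + (-9.0)
= 22.50

22.50


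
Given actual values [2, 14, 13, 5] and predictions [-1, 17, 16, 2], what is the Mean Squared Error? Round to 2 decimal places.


Differences: [3, -3, -3, 3]
Squared errors: [9, 9, 9, 9]
Sum of squared errors = 36
MSE = 36 / 4 = 9.00

9.00


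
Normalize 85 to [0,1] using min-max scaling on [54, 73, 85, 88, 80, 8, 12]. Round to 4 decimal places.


Min = 8, Max = 88
Range = 88 - 8 = 80
Scaled = (x - min) / (max - min)
= (85 - 8) / 80
= 77 / 80
= 0.9625

0.9625


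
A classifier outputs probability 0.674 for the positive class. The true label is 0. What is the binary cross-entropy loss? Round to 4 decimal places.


For y=0: Loss = -log(1-p)
= -log(1 - 0.674)
= -log(0.326)
= -(-1.1209)
= 1.1209

1.1209


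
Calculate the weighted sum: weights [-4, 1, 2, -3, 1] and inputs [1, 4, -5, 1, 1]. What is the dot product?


Element-wise products:
-4 * 1 = -4
1 * 4 = 4
2 * -5 = -10
-3 * 1 = -3
1 * 1 = 1
Sum = -4 + 4 + -10 + -3 + 1
= -12

-12


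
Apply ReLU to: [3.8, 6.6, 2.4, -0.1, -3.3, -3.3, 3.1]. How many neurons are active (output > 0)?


ReLU(x) = max(0, x) for each element:
ReLU(3.8) = 3.8
ReLU(6.6) = 6.6
ReLU(2.4) = 2.4
ReLU(-0.1) = 0
ReLU(-3.3) = 0
ReLU(-3.3) = 0
ReLU(3.1) = 3.1
Active neurons (>0): 4

4


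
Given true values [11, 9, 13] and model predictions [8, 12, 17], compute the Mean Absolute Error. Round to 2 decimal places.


Absolute errors: [3, 3, 4]
Sum of absolute errors = 10
MAE = 10 / 3 = 3.33

3.33


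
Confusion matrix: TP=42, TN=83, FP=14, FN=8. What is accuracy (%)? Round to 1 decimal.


Accuracy = (TP + TN) / (TP + TN + FP + FN) * 100
= (42 + 83) / (42 + 83 + 14 + 8)
= 125 / 147
= 0.8503
= 85.0%

85.0


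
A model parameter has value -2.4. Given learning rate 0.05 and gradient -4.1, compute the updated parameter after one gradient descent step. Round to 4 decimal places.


w_new = w_old - lr * gradient
= -2.4 - 0.05 * -4.1
= -2.4 - (-0.205)
= -2.1950

-2.1950


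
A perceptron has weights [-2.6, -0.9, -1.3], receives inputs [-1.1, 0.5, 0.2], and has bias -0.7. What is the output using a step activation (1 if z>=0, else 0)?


z = w . x + b
= -2.6*-1.1 + -0.9*0.5 + -1.3*0.2 + -0.7
= 2.86 + -0.45 + -0.26 + -0.7
= 2.15 + -0.7
= 1.45
Since z = 1.45 >= 0, output = 1

1


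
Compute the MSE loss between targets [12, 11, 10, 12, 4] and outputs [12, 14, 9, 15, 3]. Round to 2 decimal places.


Differences: [0, -3, 1, -3, 1]
Squared errors: [0, 9, 1, 9, 1]
Sum of squared errors = 20
MSE = 20 / 5 = 4.00

4.00


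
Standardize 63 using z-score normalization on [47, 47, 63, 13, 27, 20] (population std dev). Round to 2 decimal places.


Mean = (47 + 47 + 63 + 13 + 27 + 20) / 6 = 36.1667
Variance = sum((x_i - mean)^2) / n = 306.1389
Std = sqrt(306.1389) = 17.4968
Z = (x - mean) / std
= (63 - 36.1667) / 17.4968
= 26.8333 / 17.4968
= 1.53

1.53


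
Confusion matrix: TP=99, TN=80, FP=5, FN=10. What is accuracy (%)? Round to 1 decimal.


Accuracy = (TP + TN) / (TP + TN + FP + FN) * 100
= (99 + 80) / (99 + 80 + 5 + 10)
= 179 / 194
= 0.9227
= 92.3%

92.3


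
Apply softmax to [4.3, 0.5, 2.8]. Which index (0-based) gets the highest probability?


Softmax is a monotonic transformation, so it preserves the argmax.
We need to find the index of the maximum logit.
Index 0: 4.3
Index 1: 0.5
Index 2: 2.8
Maximum logit = 4.3 at index 0

0


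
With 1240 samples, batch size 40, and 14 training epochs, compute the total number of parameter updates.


Iterations per epoch = 1240 / 40 = 31
Total updates = iterations_per_epoch * epochs
= 31 * 14
= 434

434


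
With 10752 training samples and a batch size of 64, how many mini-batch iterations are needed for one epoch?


Iterations per epoch = dataset_size / batch_size
= 10752 / 64
= 168

168


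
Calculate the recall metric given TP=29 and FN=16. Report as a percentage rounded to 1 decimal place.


Recall = TP / (TP + FN) * 100
= 29 / (29 + 16)
= 29 / 45
= 0.6444
= 64.4%

64.4


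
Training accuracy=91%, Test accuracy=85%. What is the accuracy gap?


Gap = train_accuracy - test_accuracy
= 91 - 85
= 6%
This moderate gap may indicate mild overfitting.

6


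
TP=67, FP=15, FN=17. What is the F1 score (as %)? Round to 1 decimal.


Precision = TP / (TP + FP) = 67 / 82 = 0.8171
Recall = TP / (TP + FN) = 67 / 84 = 0.7976
F1 = 2 * P * R / (P + R)
= 2 * 0.8171 * 0.7976 / (0.8171 + 0.7976)
= 1.3034 / 1.6147
= 0.8072
As percentage: 80.7%

80.7


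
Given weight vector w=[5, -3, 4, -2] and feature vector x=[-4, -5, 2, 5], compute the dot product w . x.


Element-wise products:
5 * -4 = -20
-3 * -5 = 15
4 * 2 = 8
-2 * 5 = -10
Sum = -20 + 15 + 8 + -10
= -7

-7


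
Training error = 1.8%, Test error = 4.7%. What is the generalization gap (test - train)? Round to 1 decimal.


Generalization gap = test_error - train_error
= 4.7 - 1.8
= 2.9%
A moderate gap.

2.9


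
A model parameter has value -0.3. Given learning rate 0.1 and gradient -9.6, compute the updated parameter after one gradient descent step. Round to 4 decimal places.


w_new = w_old - lr * gradient
= -0.3 - 0.1 * -9.6
= -0.3 - (-0.96)
= 0.6600

0.6600


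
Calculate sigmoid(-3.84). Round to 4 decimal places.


sigmoid(z) = 1 / (1 + exp(-z))
exp(-(-3.84)) = exp(3.84) = 46.5255
1 + 46.5255 = 47.5255
1 / 47.5255 = 0.0210

0.0210


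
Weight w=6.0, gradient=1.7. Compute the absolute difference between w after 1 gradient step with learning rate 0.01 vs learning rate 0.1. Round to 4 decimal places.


With lr=0.01: w_new = 6.0 - 0.01 * 1.7 = 5.983
With lr=0.1: w_new = 6.0 - 0.1 * 1.7 = 5.83
Absolute difference = |5.983 - 5.83|
= 0.1530

0.1530


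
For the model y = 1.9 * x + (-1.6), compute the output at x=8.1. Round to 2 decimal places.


y = 1.9 * 8.1 + (-1.6)
= 15.39 + (-1.6)
= 13.79

13.79


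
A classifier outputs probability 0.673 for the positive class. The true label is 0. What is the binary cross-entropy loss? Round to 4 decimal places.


For y=0: Loss = -log(1-p)
= -log(1 - 0.673)
= -log(0.327)
= -(-1.1178)
= 1.1178

1.1178


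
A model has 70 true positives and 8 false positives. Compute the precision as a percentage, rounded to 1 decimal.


Precision = TP / (TP + FP) * 100
= 70 / (70 + 8)
= 70 / 78
= 0.8974
= 89.7%

89.7


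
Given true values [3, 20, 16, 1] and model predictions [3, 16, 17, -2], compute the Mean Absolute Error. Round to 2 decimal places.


Absolute errors: [0, 4, 1, 3]
Sum of absolute errors = 8
MAE = 8 / 4 = 2.00

2.00


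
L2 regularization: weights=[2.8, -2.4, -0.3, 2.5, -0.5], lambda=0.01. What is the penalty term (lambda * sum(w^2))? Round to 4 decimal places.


Squaring each weight:
2.8^2 = 7.84
(-2.4)^2 = 5.76
(-0.3)^2 = 0.09
2.5^2 = 6.25
(-0.5)^2 = 0.25
Sum of squares = 20.19
Penalty = 0.01 * 20.19 = 0.2019

0.2019


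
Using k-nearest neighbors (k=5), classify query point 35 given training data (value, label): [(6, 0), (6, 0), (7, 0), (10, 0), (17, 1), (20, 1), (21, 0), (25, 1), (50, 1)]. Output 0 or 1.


Distances from query 35:
Point 25 (class 1): distance = 10
Point 21 (class 0): distance = 14
Point 20 (class 1): distance = 15
Point 50 (class 1): distance = 15
Point 17 (class 1): distance = 18
K=5 nearest neighbors: classes = [1, 0, 1, 1, 1]
Votes for class 1: 4 / 5
Majority vote => class 1

1


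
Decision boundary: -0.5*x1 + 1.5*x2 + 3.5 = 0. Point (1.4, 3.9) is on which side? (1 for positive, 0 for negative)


Compute -0.5 * 1.4 + 1.5 * 3.9 + 3.5
= -0.7 + 5.85 + 3.5
= 8.65
Since 8.65 >= 0, the point is on the positive side.

1


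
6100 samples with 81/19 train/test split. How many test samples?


Train samples = 6100 * 81% = 4941
Test samples = 6100 - 4941
= 1159

1159


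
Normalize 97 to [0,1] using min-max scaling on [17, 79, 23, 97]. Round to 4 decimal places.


Min = 17, Max = 97
Range = 97 - 17 = 80
Scaled = (x - min) / (max - min)
= (97 - 17) / 80
= 80 / 80
= 1.0000

1.0000


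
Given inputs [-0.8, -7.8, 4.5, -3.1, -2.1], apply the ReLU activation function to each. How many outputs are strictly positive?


ReLU(x) = max(0, x) for each element:
ReLU(-0.8) = 0
ReLU(-7.8) = 0
ReLU(4.5) = 4.5
ReLU(-3.1) = 0
ReLU(-2.1) = 0
Active neurons (>0): 1

1


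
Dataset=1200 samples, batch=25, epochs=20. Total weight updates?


Iterations per epoch = 1200 / 25 = 48
Total updates = iterations_per_epoch * epochs
= 48 * 20
= 960

960


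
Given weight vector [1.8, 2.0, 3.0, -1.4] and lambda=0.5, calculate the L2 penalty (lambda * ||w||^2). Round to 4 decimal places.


Squaring each weight:
1.8^2 = 3.24
2.0^2 = 4.0
3.0^2 = 9.0
(-1.4)^2 = 1.96
Sum of squares = 18.2
Penalty = 0.5 * 18.2 = 9.1000

9.1000


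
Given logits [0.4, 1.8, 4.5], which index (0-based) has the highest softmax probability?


Softmax is a monotonic transformation, so it preserves the argmax.
We need to find the index of the maximum logit.
Index 0: 0.4
Index 1: 1.8
Index 2: 4.5
Maximum logit = 4.5 at index 2

2


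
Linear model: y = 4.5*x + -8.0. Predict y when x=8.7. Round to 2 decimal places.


y = 4.5 * 8.7 + (-8.0)
= 39.15 + (-8.0)
= 31.15

31.15


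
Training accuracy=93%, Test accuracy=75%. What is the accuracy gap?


Gap = train_accuracy - test_accuracy
= 93 - 75
= 18%
This gap suggests the model is overfitting.

18


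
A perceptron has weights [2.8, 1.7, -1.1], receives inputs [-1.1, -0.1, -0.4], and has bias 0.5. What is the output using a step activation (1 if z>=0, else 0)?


z = w . x + b
= 2.8*-1.1 + 1.7*-0.1 + -1.1*-0.4 + 0.5
= -3.08 + -0.17 + 0.44 + 0.5
= -2.81 + 0.5
= -2.31
Since z = -2.31 < 0, output = 0

0


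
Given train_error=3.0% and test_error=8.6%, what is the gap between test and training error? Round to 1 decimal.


Generalization gap = test_error - train_error
= 8.6 - 3.0
= 5.6%
A moderate gap.

5.6


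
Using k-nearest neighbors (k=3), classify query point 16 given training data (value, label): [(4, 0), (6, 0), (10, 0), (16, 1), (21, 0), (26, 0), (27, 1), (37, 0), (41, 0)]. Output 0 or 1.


Distances from query 16:
Point 16 (class 1): distance = 0
Point 21 (class 0): distance = 5
Point 10 (class 0): distance = 6
K=3 nearest neighbors: classes = [1, 0, 0]
Votes for class 1: 1 / 3
Majority vote => class 0

0


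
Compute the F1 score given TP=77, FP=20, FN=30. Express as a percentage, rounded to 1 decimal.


Precision = TP / (TP + FP) = 77 / 97 = 0.7938
Recall = TP / (TP + FN) = 77 / 107 = 0.7196
F1 = 2 * P * R / (P + R)
= 2 * 0.7938 * 0.7196 / (0.7938 + 0.7196)
= 1.1425 / 1.5134
= 0.7549
As percentage: 75.5%

75.5


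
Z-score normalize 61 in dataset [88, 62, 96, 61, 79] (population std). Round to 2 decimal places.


Mean = (88 + 62 + 96 + 61 + 79) / 5 = 77.2
Variance = sum((x_i - mean)^2) / n = 193.36
Std = sqrt(193.36) = 13.9054
Z = (x - mean) / std
= (61 - 77.2) / 13.9054
= -16.2 / 13.9054
= -1.17

-1.17


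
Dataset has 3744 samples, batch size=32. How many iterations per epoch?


Iterations per epoch = dataset_size / batch_size
= 3744 / 32
= 117

117


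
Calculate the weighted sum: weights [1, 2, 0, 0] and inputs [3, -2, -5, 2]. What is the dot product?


Element-wise products:
1 * 3 = 3
2 * -2 = -4
0 * -5 = 0
0 * 2 = 0
Sum = 3 + -4 + 0 + 0
= -1

-1


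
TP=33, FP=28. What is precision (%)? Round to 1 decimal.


Precision = TP / (TP + FP) * 100
= 33 / (33 + 28)
= 33 / 61
= 0.541
= 54.1%

54.1


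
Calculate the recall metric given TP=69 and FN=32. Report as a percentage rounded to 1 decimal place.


Recall = TP / (TP + FN) * 100
= 69 / (69 + 32)
= 69 / 101
= 0.6832
= 68.3%

68.3


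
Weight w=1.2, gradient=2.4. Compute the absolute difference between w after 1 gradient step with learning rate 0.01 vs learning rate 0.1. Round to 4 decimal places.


With lr=0.01: w_new = 1.2 - 0.01 * 2.4 = 1.176
With lr=0.1: w_new = 1.2 - 0.1 * 2.4 = 0.96
Absolute difference = |1.176 - 0.96|
= 0.2160

0.2160


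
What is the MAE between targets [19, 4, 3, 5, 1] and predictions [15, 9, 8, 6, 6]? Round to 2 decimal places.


Absolute errors: [4, 5, 5, 1, 5]
Sum of absolute errors = 20
MAE = 20 / 5 = 4.00

4.00


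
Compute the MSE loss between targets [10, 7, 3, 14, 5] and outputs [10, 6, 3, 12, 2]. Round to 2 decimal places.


Differences: [0, 1, 0, 2, 3]
Squared errors: [0, 1, 0, 4, 9]
Sum of squared errors = 14
MSE = 14 / 5 = 2.80

2.80


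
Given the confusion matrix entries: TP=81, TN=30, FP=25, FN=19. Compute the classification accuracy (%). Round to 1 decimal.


Accuracy = (TP + TN) / (TP + TN + FP + FN) * 100
= (81 + 30) / (81 + 30 + 25 + 19)
= 111 / 155
= 0.7161
= 71.6%

71.6


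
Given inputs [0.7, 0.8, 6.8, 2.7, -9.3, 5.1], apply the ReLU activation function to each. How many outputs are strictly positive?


ReLU(x) = max(0, x) for each element:
ReLU(0.7) = 0.7
ReLU(0.8) = 0.8
ReLU(6.8) = 6.8
ReLU(2.7) = 2.7
ReLU(-9.3) = 0
ReLU(5.1) = 5.1
Active neurons (>0): 5

5


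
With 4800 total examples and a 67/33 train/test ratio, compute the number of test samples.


Train samples = 4800 * 67% = 3216
Test samples = 4800 - 3216
= 1584

1584


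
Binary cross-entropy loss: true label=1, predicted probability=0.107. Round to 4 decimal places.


For y=1: Loss = -log(p)
= -log(0.107)
= -(-2.2349)
= 2.2349

2.2349


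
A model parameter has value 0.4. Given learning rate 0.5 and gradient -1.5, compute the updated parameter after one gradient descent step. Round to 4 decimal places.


w_new = w_old - lr * gradient
= 0.4 - 0.5 * -1.5
= 0.4 - (-0.75)
= 1.1500

1.1500


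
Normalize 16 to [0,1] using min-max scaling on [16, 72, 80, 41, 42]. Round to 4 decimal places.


Min = 16, Max = 80
Range = 80 - 16 = 64
Scaled = (x - min) / (max - min)
= (16 - 16) / 64
= 0 / 64
= 0.0000

0.0000


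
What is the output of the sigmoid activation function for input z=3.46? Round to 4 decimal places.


sigmoid(z) = 1 / (1 + exp(-z))
exp(-(3.46)) = exp(-3.46) = 0.0314
1 + 0.0314 = 1.0314
1 / 1.0314 = 0.9695

0.9695


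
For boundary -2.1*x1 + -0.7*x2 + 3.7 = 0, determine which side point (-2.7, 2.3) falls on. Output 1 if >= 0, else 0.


Compute -2.1 * -2.7 + -0.7 * 2.3 + 3.7
= 5.67 + -1.61 + 3.7
= 7.76
Since 7.76 >= 0, the point is on the positive side.

1


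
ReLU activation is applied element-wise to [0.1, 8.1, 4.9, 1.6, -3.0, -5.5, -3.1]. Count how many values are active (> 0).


ReLU(x) = max(0, x) for each element:
ReLU(0.1) = 0.1
ReLU(8.1) = 8.1
ReLU(4.9) = 4.9
ReLU(1.6) = 1.6
ReLU(-3.0) = 0
ReLU(-5.5) = 0
ReLU(-3.1) = 0
Active neurons (>0): 4

4


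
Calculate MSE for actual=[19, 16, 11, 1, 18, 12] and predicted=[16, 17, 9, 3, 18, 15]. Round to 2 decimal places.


Differences: [3, -1, 2, -2, 0, -3]
Squared errors: [9, 1, 4, 4, 0, 9]
Sum of squared errors = 27
MSE = 27 / 6 = 4.50

4.50


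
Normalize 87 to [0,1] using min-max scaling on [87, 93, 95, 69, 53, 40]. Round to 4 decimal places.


Min = 40, Max = 95
Range = 95 - 40 = 55
Scaled = (x - min) / (max - min)
= (87 - 40) / 55
= 47 / 55
= 0.8545

0.8545


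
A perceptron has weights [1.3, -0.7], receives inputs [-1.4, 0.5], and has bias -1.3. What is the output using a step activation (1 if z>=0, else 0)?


z = w . x + b
= 1.3*-1.4 + -0.7*0.5 + -1.3
= -1.82 + -0.35 + -1.3
= -2.17 + -1.3
= -3.47
Since z = -3.47 < 0, output = 0

0


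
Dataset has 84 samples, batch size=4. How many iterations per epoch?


Iterations per epoch = dataset_size / batch_size
= 84 / 4
= 21

21


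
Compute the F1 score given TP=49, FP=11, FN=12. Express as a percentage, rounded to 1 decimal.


Precision = TP / (TP + FP) = 49 / 60 = 0.8167
Recall = TP / (TP + FN) = 49 / 61 = 0.8033
F1 = 2 * P * R / (P + R)
= 2 * 0.8167 * 0.8033 / (0.8167 + 0.8033)
= 1.312 / 1.6199
= 0.8099
As percentage: 81.0%

81.0


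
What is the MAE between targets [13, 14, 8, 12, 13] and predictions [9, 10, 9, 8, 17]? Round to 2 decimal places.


Absolute errors: [4, 4, 1, 4, 4]
Sum of absolute errors = 17
MAE = 17 / 5 = 3.40

3.40


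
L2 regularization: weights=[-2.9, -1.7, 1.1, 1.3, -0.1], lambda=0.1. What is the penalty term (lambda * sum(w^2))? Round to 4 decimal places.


Squaring each weight:
(-2.9)^2 = 8.41
(-1.7)^2 = 2.89
1.1^2 = 1.21
1.3^2 = 1.69
(-0.1)^2 = 0.01
Sum of squares = 14.21
Penalty = 0.1 * 14.21 = 1.4210

1.4210


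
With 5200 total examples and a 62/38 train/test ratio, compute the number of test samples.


Train samples = 5200 * 62% = 3224
Test samples = 5200 - 3224
= 1976

1976


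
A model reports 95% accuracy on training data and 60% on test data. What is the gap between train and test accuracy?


Gap = train_accuracy - test_accuracy
= 95 - 60
= 35%
This large gap strongly indicates overfitting.

35


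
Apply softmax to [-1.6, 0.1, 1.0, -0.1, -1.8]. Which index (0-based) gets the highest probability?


Softmax is a monotonic transformation, so it preserves the argmax.
We need to find the index of the maximum logit.
Index 0: -1.6
Index 1: 0.1
Index 2: 1.0
Index 3: -0.1
Index 4: -1.8
Maximum logit = 1.0 at index 2

2


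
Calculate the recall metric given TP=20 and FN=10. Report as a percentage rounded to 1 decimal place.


Recall = TP / (TP + FN) * 100
= 20 / (20 + 10)
= 20 / 30
= 0.6667
= 66.7%

66.7


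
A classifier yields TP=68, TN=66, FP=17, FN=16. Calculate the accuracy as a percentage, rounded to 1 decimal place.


Accuracy = (TP + TN) / (TP + TN + FP + FN) * 100
= (68 + 66) / (68 + 66 + 17 + 16)
= 134 / 167
= 0.8024
= 80.2%

80.2


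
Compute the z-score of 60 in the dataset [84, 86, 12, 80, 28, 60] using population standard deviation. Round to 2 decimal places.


Mean = (84 + 86 + 12 + 80 + 28 + 60) / 6 = 58.3333
Variance = sum((x_i - mean)^2) / n = 827.2222
Std = sqrt(827.2222) = 28.7615
Z = (x - mean) / std
= (60 - 58.3333) / 28.7615
= 1.6667 / 28.7615
= 0.06

0.06


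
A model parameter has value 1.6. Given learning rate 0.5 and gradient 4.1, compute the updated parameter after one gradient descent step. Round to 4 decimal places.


w_new = w_old - lr * gradient
= 1.6 - 0.5 * 4.1
= 1.6 - (2.05)
= -0.4500

-0.4500


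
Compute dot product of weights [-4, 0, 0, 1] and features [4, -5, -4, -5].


Element-wise products:
-4 * 4 = -16
0 * -5 = 0
0 * -4 = 0
1 * -5 = -5
Sum = -16 + 0 + 0 + -5
= -21

-21


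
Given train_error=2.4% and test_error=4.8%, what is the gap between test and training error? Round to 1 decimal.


Generalization gap = test_error - train_error
= 4.8 - 2.4
= 2.4%
A moderate gap.

2.4


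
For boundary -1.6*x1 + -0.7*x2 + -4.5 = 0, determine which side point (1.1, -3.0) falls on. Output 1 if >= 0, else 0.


Compute -1.6 * 1.1 + -0.7 * -3.0 + -4.5
= -1.76 + 2.1 + -4.5
= -4.16
Since -4.16 < 0, the point is on the negative side.

0


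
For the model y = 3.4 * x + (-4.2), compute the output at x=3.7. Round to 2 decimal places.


y = 3.4 * 3.7 + (-4.2)
= 12.58 + (-4.2)
= 8.38

8.38


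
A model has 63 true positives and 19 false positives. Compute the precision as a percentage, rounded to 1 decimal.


Precision = TP / (TP + FP) * 100
= 63 / (63 + 19)
= 63 / 82
= 0.7683
= 76.8%

76.8


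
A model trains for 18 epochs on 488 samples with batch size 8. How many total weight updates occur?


Iterations per epoch = 488 / 8 = 61
Total updates = iterations_per_epoch * epochs
= 61 * 18
= 1098

1098


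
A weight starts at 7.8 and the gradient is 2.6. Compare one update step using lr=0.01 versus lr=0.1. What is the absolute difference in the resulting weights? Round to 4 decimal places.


With lr=0.01: w_new = 7.8 - 0.01 * 2.6 = 7.774
With lr=0.1: w_new = 7.8 - 0.1 * 2.6 = 7.54
Absolute difference = |7.774 - 7.54|
= 0.2340

0.2340


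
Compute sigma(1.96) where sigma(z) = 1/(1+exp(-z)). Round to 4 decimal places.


sigmoid(z) = 1 / (1 + exp(-z))
exp(-(1.96)) = exp(-1.96) = 0.1409
1 + 0.1409 = 1.1409
1 / 1.1409 = 0.8765

0.8765


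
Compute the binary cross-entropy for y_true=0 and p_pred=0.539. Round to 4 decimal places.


For y=0: Loss = -log(1-p)
= -log(1 - 0.539)
= -log(0.461)
= -(-0.7744)
= 0.7744

0.7744


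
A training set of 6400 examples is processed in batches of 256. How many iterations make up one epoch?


Iterations per epoch = dataset_size / batch_size
= 6400 / 256
= 25

25


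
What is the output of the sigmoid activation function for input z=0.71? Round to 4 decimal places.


sigmoid(z) = 1 / (1 + exp(-z))
exp(-(0.71)) = exp(-0.71) = 0.4916
1 + 0.4916 = 1.4916
1 / 1.4916 = 0.6704

0.6704


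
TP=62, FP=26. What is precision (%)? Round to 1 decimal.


Precision = TP / (TP + FP) * 100
= 62 / (62 + 26)
= 62 / 88
= 0.7045
= 70.5%

70.5


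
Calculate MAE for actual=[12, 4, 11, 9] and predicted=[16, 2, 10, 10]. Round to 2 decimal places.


Absolute errors: [4, 2, 1, 1]
Sum of absolute errors = 8
MAE = 8 / 4 = 2.00

2.00


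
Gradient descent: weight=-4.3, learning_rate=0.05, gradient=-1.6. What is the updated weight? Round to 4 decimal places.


w_new = w_old - lr * gradient
= -4.3 - 0.05 * -1.6
= -4.3 - (-0.08)
= -4.2200

-4.2200


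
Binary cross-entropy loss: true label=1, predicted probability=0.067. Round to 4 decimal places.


For y=1: Loss = -log(p)
= -log(0.067)
= -(-2.7031)
= 2.7031

2.7031


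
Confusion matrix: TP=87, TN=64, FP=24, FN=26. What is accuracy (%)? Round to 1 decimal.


Accuracy = (TP + TN) / (TP + TN + FP + FN) * 100
= (87 + 64) / (87 + 64 + 24 + 26)
= 151 / 201
= 0.7512
= 75.1%

75.1


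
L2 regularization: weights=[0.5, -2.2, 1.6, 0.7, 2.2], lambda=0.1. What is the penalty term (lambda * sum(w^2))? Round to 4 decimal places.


Squaring each weight:
0.5^2 = 0.25
(-2.2)^2 = 4.84
1.6^2 = 2.56
0.7^2 = 0.49
2.2^2 = 4.84
Sum of squares = 12.98
Penalty = 0.1 * 12.98 = 1.2980

1.2980


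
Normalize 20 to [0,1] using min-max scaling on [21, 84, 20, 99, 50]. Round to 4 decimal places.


Min = 20, Max = 99
Range = 99 - 20 = 79
Scaled = (x - min) / (max - min)
= (20 - 20) / 79
= 0 / 79
= 0.0000

0.0000


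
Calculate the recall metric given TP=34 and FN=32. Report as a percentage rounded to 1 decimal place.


Recall = TP / (TP + FN) * 100
= 34 / (34 + 32)
= 34 / 66
= 0.5152
= 51.5%

51.5


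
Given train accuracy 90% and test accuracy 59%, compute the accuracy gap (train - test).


Gap = train_accuracy - test_accuracy
= 90 - 59
= 31%
This large gap strongly indicates overfitting.

31


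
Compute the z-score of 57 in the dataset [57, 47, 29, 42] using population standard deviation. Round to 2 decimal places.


Mean = (57 + 47 + 29 + 42) / 4 = 43.75
Variance = sum((x_i - mean)^2) / n = 101.6875
Std = sqrt(101.6875) = 10.084
Z = (x - mean) / std
= (57 - 43.75) / 10.084
= 13.25 / 10.084
= 1.31

1.31


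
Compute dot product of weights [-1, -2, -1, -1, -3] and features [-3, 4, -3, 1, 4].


Element-wise products:
-1 * -3 = 3
-2 * 4 = -8
-1 * -3 = 3
-1 * 1 = -1
-3 * 4 = -12
Sum = 3 + -8 + 3 + -1 + -12
= -15

-15


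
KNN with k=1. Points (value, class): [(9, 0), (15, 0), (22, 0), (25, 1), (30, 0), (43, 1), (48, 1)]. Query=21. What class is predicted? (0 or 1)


Distances from query 21:
Point 22 (class 0): distance = 1
K=1 nearest neighbors: classes = [0]
Votes for class 1: 0 / 1
Majority vote => class 0

0


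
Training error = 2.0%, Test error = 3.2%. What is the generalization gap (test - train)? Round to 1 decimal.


Generalization gap = test_error - train_error
= 3.2 - 2.0
= 1.2%
A small gap suggests good generalization.

1.2


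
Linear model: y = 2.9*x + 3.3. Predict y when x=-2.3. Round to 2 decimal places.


y = 2.9 * -2.3 + (3.3)
= -6.67 + (3.3)
= -3.37

-3.37


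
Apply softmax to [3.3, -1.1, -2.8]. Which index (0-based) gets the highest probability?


Softmax is a monotonic transformation, so it preserves the argmax.
We need to find the index of the maximum logit.
Index 0: 3.3
Index 1: -1.1
Index 2: -2.8
Maximum logit = 3.3 at index 0

0


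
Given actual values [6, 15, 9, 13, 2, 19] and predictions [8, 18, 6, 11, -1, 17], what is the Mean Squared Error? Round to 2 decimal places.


Differences: [-2, -3, 3, 2, 3, 2]
Squared errors: [4, 9, 9, 4, 9, 4]
Sum of squared errors = 39
MSE = 39 / 6 = 6.50

6.50


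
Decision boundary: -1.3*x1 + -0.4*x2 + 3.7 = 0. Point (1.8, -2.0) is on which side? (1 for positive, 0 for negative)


Compute -1.3 * 1.8 + -0.4 * -2.0 + 3.7
= -2.34 + 0.8 + 3.7
= 2.16
Since 2.16 >= 0, the point is on the positive side.

1


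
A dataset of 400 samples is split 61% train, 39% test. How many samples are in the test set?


Train samples = 400 * 61% = 244
Test samples = 400 - 244
= 156

156


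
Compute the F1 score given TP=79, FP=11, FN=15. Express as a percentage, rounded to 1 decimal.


Precision = TP / (TP + FP) = 79 / 90 = 0.8778
Recall = TP / (TP + FN) = 79 / 94 = 0.8404
F1 = 2 * P * R / (P + R)
= 2 * 0.8778 * 0.8404 / (0.8778 + 0.8404)
= 1.4754 / 1.7182
= 0.8587
As percentage: 85.9%

85.9


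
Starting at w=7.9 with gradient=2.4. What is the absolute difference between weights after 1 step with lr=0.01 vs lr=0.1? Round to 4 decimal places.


With lr=0.01: w_new = 7.9 - 0.01 * 2.4 = 7.876
With lr=0.1: w_new = 7.9 - 0.1 * 2.4 = 7.66
Absolute difference = |7.876 - 7.66|
= 0.2160

0.2160


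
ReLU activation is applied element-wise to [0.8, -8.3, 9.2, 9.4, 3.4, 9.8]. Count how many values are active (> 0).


ReLU(x) = max(0, x) for each element:
ReLU(0.8) = 0.8
ReLU(-8.3) = 0
ReLU(9.2) = 9.2
ReLU(9.4) = 9.4
ReLU(3.4) = 3.4
ReLU(9.8) = 9.8
Active neurons (>0): 5

5


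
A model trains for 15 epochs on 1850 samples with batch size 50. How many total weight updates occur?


Iterations per epoch = 1850 / 50 = 37
Total updates = iterations_per_epoch * epochs
= 37 * 15
= 555

555


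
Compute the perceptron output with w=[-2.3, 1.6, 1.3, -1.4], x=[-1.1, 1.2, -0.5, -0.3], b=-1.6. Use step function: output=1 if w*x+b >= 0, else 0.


z = w . x + b
= -2.3*-1.1 + 1.6*1.2 + 1.3*-0.5 + -1.4*-0.3 + -1.6
= 2.53 + 1.92 + -0.65 + 0.42 + -1.6
= 4.22 + -1.6
= 2.62
Since z = 2.62 >= 0, output = 1

1


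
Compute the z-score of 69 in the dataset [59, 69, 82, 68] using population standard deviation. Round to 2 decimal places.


Mean = (59 + 69 + 82 + 68) / 4 = 69.5
Variance = sum((x_i - mean)^2) / n = 67.25
Std = sqrt(67.25) = 8.2006
Z = (x - mean) / std
= (69 - 69.5) / 8.2006
= -0.5 / 8.2006
= -0.06

-0.06


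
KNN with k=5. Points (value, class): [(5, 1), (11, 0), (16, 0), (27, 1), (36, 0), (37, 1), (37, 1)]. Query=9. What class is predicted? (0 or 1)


Distances from query 9:
Point 11 (class 0): distance = 2
Point 5 (class 1): distance = 4
Point 16 (class 0): distance = 7
Point 27 (class 1): distance = 18
Point 36 (class 0): distance = 27
K=5 nearest neighbors: classes = [0, 1, 0, 1, 0]
Votes for class 1: 2 / 5
Majority vote => class 0

0


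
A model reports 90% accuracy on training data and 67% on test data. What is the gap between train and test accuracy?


Gap = train_accuracy - test_accuracy
= 90 - 67
= 23%
This large gap strongly indicates overfitting.

23


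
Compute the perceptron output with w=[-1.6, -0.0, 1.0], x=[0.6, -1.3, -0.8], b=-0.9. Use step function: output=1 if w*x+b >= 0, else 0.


z = w . x + b
= -1.6*0.6 + -0.0*-1.3 + 1.0*-0.8 + -0.9
= -0.96 + 0.0 + -0.8 + -0.9
= -1.76 + -0.9
= -2.66
Since z = -2.66 < 0, output = 0

0


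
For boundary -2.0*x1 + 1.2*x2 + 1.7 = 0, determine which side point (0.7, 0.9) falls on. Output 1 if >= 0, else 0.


Compute -2.0 * 0.7 + 1.2 * 0.9 + 1.7
= -1.4 + 1.08 + 1.7
= 1.38
Since 1.38 >= 0, the point is on the positive side.

1


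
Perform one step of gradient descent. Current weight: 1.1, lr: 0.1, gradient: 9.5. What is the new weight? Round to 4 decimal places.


w_new = w_old - lr * gradient
= 1.1 - 0.1 * 9.5
= 1.1 - (0.95)
= 0.1500

0.1500


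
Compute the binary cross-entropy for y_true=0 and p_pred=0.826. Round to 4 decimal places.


For y=0: Loss = -log(1-p)
= -log(1 - 0.826)
= -log(0.174)
= -(-1.7487)
= 1.7487

1.7487


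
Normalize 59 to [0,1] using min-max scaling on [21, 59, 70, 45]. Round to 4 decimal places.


Min = 21, Max = 70
Range = 70 - 21 = 49
Scaled = (x - min) / (max - min)
= (59 - 21) / 49
= 38 / 49
= 0.7755

0.7755


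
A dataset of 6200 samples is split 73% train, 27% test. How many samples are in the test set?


Train samples = 6200 * 73% = 4526
Test samples = 6200 - 4526
= 1674

1674


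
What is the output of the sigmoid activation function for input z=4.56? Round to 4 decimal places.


sigmoid(z) = 1 / (1 + exp(-z))
exp(-(4.56)) = exp(-4.56) = 0.0105
1 + 0.0105 = 1.0105
1 / 1.0105 = 0.9896

0.9896


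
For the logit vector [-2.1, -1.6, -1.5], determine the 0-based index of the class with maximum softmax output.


Softmax is a monotonic transformation, so it preserves the argmax.
We need to find the index of the maximum logit.
Index 0: -2.1
Index 1: -1.6
Index 2: -1.5
Maximum logit = -1.5 at index 2

2


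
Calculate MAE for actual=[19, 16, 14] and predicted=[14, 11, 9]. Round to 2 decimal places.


Absolute errors: [5, 5, 5]
Sum of absolute errors = 15
MAE = 15 / 3 = 5.00

5.00


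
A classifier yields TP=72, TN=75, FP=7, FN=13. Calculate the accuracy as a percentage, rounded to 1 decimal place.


Accuracy = (TP + TN) / (TP + TN + FP + FN) * 100
= (72 + 75) / (72 + 75 + 7 + 13)
= 147 / 167
= 0.8802
= 88.0%

88.0


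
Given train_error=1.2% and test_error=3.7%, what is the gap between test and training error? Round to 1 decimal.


Generalization gap = test_error - train_error
= 3.7 - 1.2
= 2.5%
A moderate gap.

2.5


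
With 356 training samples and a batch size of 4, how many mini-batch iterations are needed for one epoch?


Iterations per epoch = dataset_size / batch_size
= 356 / 4
= 89

89


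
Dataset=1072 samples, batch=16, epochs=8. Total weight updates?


Iterations per epoch = 1072 / 16 = 67
Total updates = iterations_per_epoch * epochs
= 67 * 8
= 536

536


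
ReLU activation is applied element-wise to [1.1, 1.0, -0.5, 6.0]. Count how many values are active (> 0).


ReLU(x) = max(0, x) for each element:
ReLU(1.1) = 1.1
ReLU(1.0) = 1.0
ReLU(-0.5) = 0
ReLU(6.0) = 6.0
Active neurons (>0): 3

3


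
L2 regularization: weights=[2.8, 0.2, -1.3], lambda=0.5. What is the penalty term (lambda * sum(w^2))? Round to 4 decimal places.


Squaring each weight:
2.8^2 = 7.84
0.2^2 = 0.04
(-1.3)^2 = 1.69
Sum of squares = 9.57
Penalty = 0.5 * 9.57 = 4.7850

4.7850


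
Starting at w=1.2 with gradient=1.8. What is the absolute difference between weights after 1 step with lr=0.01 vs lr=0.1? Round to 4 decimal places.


With lr=0.01: w_new = 1.2 - 0.01 * 1.8 = 1.182
With lr=0.1: w_new = 1.2 - 0.1 * 1.8 = 1.02
Absolute difference = |1.182 - 1.02|
= 0.1620

0.1620


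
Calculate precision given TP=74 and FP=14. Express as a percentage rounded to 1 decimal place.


Precision = TP / (TP + FP) * 100
= 74 / (74 + 14)
= 74 / 88
= 0.8409
= 84.1%

84.1


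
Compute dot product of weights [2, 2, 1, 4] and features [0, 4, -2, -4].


Element-wise products:
2 * 0 = 0
2 * 4 = 8
1 * -2 = -2
4 * -4 = -16
Sum = 0 + 8 + -2 + -16
= -10

-10


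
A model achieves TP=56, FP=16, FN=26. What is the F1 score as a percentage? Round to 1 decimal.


Precision = TP / (TP + FP) = 56 / 72 = 0.7778
Recall = TP / (TP + FN) = 56 / 82 = 0.6829
F1 = 2 * P * R / (P + R)
= 2 * 0.7778 * 0.6829 / (0.7778 + 0.6829)
= 1.0623 / 1.4607
= 0.7273
As percentage: 72.7%

72.7


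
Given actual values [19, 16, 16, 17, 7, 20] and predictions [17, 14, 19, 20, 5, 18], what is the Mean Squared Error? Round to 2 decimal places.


Differences: [2, 2, -3, -3, 2, 2]
Squared errors: [4, 4, 9, 9, 4, 4]
Sum of squared errors = 34
MSE = 34 / 6 = 5.67

5.67


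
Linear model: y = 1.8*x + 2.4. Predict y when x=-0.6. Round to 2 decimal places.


y = 1.8 * -0.6 + (2.4)
= -1.08 + (2.4)
= 1.32

1.32


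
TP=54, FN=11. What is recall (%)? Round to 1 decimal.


Recall = TP / (TP + FN) * 100
= 54 / (54 + 11)
= 54 / 65
= 0.8308
= 83.1%

83.1


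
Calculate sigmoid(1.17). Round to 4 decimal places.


sigmoid(z) = 1 / (1 + exp(-z))
exp(-(1.17)) = exp(-1.17) = 0.3104
1 + 0.3104 = 1.3104
1 / 1.3104 = 0.7631

0.7631


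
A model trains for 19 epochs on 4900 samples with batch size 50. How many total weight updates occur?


Iterations per epoch = 4900 / 50 = 98
Total updates = iterations_per_epoch * epochs
= 98 * 19
= 1862

1862


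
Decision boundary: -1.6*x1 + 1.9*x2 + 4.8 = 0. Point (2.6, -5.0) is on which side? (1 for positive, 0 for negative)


Compute -1.6 * 2.6 + 1.9 * -5.0 + 4.8
= -4.16 + -9.5 + 4.8
= -8.86
Since -8.86 < 0, the point is on the negative side.

0


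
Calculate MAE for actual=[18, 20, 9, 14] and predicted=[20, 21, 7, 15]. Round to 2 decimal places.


Absolute errors: [2, 1, 2, 1]
Sum of absolute errors = 6
MAE = 6 / 4 = 1.50

1.50


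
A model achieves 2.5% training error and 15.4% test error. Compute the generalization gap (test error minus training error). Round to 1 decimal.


Generalization gap = test_error - train_error
= 15.4 - 2.5
= 12.9%
A large gap suggests overfitting.

12.9


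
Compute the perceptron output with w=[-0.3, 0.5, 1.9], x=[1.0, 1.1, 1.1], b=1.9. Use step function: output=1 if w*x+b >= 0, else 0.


z = w . x + b
= -0.3*1.0 + 0.5*1.1 + 1.9*1.1 + 1.9
= -0.3 + 0.55 + 2.09 + 1.9
= 2.34 + 1.9
= 4.24
Since z = 4.24 >= 0, output = 1

1


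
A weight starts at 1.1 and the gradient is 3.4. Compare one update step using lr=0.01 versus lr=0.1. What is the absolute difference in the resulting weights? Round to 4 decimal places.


With lr=0.01: w_new = 1.1 - 0.01 * 3.4 = 1.066
With lr=0.1: w_new = 1.1 - 0.1 * 3.4 = 0.76
Absolute difference = |1.066 - 0.76|
= 0.3060

0.3060


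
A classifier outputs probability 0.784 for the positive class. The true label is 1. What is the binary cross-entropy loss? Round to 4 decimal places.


For y=1: Loss = -log(p)
= -log(0.784)
= -(-0.2433)
= 0.2433

0.2433


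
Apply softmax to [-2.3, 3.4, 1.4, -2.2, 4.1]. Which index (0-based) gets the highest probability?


Softmax is a monotonic transformation, so it preserves the argmax.
We need to find the index of the maximum logit.
Index 0: -2.3
Index 1: 3.4
Index 2: 1.4
Index 3: -2.2
Index 4: 4.1
Maximum logit = 4.1 at index 4

4
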